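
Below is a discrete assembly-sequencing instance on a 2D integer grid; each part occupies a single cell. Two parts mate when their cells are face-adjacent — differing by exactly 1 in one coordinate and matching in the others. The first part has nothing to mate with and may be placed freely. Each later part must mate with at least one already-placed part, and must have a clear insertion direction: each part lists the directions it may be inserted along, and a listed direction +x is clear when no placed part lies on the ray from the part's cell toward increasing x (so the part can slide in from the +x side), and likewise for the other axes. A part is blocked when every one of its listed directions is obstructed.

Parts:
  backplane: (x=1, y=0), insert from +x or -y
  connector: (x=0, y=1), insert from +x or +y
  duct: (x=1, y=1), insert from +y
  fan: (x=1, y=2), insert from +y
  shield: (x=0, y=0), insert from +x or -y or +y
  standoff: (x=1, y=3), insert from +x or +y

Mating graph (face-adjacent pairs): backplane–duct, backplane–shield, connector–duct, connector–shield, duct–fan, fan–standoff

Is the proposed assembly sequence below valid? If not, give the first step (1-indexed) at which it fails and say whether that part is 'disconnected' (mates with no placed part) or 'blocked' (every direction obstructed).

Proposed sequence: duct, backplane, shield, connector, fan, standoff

Valid

1. duct@(1, 1) [+y clear] — {duct}
2. backplane@(1, 0) [+x clear] — {backplane, duct}
3. shield@(0, 0) [-y clear] — {backplane, duct, shield}
4. connector@(0, 1) [+y clear] — {backplane, connector, duct, shield}
5. fan@(1, 2) [+y clear] — {backplane, connector, duct, fan, shield}
6. standoff@(1, 3) [+x clear] — {backplane, connector, duct, fan, shield, standoff}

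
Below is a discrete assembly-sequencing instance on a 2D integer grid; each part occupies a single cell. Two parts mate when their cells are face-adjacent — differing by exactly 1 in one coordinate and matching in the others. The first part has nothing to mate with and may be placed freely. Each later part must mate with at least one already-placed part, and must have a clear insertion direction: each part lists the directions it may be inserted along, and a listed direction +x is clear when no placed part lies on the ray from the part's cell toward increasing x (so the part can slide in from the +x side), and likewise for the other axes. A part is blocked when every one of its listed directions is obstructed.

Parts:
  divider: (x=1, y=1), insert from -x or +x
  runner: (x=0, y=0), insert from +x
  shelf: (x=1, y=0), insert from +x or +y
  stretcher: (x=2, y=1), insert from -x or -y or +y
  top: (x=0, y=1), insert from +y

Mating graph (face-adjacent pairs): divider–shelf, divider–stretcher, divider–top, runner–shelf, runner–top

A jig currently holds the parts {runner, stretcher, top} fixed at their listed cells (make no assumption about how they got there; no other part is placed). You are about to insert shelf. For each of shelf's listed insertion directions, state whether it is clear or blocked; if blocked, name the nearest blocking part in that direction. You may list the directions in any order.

+x: clear; +y: clear

+x: ray from shelf(1, 0) has no placed part ⇒ clear
+y: ray from shelf(1, 0) has no placed part ⇒ clear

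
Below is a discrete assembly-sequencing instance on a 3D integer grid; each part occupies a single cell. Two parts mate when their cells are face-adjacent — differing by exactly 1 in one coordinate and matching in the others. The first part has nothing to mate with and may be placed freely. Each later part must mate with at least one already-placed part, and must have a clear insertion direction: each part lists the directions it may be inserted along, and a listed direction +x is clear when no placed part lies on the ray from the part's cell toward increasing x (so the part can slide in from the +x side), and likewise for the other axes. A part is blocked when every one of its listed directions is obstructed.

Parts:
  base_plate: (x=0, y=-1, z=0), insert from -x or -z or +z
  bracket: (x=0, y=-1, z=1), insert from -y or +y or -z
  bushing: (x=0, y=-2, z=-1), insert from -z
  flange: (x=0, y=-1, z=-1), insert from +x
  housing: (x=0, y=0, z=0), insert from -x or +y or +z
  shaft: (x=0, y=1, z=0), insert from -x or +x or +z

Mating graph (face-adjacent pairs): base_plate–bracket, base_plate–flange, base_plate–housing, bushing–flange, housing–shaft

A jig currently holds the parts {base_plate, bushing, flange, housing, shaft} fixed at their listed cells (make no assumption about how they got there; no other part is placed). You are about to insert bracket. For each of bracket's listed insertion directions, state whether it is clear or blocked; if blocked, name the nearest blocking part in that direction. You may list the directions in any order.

+y: clear; -y: clear; -z: blocked by base_plate

-y: ray from bracket(0, -1, 1) has no placed part ⇒ clear
+y: ray from bracket(0, -1, 1) has no placed part ⇒ clear
-z: nearest on ray is base_plate@(0, -1, 0) ⇒ blocked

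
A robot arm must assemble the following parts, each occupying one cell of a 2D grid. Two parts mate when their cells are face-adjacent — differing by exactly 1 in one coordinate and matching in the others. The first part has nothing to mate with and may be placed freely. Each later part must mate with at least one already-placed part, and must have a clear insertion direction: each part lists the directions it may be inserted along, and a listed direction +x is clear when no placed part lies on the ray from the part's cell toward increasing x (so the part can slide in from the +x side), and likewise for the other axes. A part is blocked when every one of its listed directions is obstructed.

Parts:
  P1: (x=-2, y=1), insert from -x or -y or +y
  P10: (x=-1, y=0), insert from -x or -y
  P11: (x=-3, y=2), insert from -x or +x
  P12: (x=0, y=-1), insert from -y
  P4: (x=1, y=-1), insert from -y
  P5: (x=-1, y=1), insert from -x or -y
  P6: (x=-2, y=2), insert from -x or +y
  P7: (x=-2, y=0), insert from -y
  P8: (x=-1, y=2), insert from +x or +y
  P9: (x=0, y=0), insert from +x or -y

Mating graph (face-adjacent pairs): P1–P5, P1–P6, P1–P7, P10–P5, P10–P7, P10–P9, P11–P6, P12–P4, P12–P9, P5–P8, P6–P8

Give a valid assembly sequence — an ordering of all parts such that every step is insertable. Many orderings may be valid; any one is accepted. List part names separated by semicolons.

P8; P6; P11; P5; P10; P7; P9; P1; P12; P4

1. P8@(-1, 2) [+x clear] — {P8}
2. P6@(-2, 2) [-x clear] — {P6, P8}
3. P11@(-3, 2) [-x clear] — {P11, P6, P8}
4. P5@(-1, 1) [-x clear] — {P11, P5, P6, P8}
5. P10@(-1, 0) [-x clear] — {P10, P11, P5, P6, P8}
6. P7@(-2, 0) [-y clear] — {P10, P11, P5, P6, P7, P8}
7. P9@(0, 0) [+x clear] — {P10, P11, P5, P6, P7, P8, P9}
8. P1@(-2, 1) [-x clear] — {P1, P10, P11, P5, P6, P7, P8, P9}
9. P12@(0, -1) [-y clear] — {P1, P10, P11, P12, P5, P6, P7, P8, P9}
10. P4@(1, -1) [-y clear] — {P1, P10, P11, P12, P4, P5, P6, P7, P8, P9}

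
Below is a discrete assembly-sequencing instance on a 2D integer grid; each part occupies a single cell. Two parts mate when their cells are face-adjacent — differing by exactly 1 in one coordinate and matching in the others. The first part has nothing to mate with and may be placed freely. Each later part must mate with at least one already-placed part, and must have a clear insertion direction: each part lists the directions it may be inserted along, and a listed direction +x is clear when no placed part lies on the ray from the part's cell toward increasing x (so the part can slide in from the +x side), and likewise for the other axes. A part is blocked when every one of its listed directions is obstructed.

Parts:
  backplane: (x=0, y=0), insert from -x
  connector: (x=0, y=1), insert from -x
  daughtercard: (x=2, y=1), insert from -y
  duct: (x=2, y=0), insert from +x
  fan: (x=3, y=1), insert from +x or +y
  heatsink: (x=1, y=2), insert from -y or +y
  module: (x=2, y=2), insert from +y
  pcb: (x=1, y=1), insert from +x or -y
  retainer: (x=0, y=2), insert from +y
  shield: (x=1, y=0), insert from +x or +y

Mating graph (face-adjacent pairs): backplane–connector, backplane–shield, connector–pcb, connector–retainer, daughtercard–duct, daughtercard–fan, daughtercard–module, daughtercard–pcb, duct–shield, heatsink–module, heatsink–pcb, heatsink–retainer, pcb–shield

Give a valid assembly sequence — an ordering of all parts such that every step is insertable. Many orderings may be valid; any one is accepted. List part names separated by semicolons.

connector; retainer; heatsink; pcb; daughtercard; fan; module; backplane; shield; duct

1. connector@(0, 1) [-x clear] — {connector}
2. retainer@(0, 2) [+y clear] — {connector, retainer}
3. heatsink@(1, 2) [-y clear] — {connector, heatsink, retainer}
4. pcb@(1, 1) [+x clear] — {connector, heatsink, pcb, retainer}
5. daughtercard@(2, 1) [-y clear] — {connector, daughtercard, heatsink, pcb, retainer}
6. fan@(3, 1) [+x clear] — {connector, daughtercard, fan, heatsink, pcb, retainer}
7. module@(2, 2) [+y clear] — {connector, daughtercard, fan, heatsink, module, pcb, retainer}
8. backplane@(0, 0) [-x clear] — {backplane, connector, daughtercard, fan, heatsink, module, pcb, retainer}
9. shield@(1, 0) [+x clear] — {backplane, connector, daughtercard, fan, heatsink, module, pcb, retainer, shield}
10. duct@(2, 0) [+x clear] — {backplane, connector, daughtercard, duct, fan, heatsink, module, pcb, retainer, shield}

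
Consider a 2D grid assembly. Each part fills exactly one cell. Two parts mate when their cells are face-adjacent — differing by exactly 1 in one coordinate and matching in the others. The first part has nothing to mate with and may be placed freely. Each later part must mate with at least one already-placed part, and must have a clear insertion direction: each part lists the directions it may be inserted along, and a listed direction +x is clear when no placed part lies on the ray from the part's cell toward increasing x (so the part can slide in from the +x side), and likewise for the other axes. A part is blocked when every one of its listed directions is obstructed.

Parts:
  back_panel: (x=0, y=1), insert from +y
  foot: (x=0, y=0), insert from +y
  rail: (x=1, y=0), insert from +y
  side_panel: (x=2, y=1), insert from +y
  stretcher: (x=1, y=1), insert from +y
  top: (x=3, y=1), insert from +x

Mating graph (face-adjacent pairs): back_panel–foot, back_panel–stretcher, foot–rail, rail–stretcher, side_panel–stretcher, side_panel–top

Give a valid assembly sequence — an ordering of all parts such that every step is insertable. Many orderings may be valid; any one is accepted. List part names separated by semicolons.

1. rail@(1, 0) [+y clear] — {rail}
2. stretcher@(1, 1) [+y clear] — {rail, stretcher}
3. side_panel@(2, 1) [+y clear] — {rail, side_panel, stretcher}
4. top@(3, 1) [+x clear] — {rail, side_panel, stretcher, top}
5. foot@(0, 0) [+y clear] — {foot, rail, side_panel, stretcher, top}
6. back_panel@(0, 1) [+y clear] — {back_panel, foot, rail, side_panel, stretcher, top}

rail; stretcher; side_panel; top; foot; back_panel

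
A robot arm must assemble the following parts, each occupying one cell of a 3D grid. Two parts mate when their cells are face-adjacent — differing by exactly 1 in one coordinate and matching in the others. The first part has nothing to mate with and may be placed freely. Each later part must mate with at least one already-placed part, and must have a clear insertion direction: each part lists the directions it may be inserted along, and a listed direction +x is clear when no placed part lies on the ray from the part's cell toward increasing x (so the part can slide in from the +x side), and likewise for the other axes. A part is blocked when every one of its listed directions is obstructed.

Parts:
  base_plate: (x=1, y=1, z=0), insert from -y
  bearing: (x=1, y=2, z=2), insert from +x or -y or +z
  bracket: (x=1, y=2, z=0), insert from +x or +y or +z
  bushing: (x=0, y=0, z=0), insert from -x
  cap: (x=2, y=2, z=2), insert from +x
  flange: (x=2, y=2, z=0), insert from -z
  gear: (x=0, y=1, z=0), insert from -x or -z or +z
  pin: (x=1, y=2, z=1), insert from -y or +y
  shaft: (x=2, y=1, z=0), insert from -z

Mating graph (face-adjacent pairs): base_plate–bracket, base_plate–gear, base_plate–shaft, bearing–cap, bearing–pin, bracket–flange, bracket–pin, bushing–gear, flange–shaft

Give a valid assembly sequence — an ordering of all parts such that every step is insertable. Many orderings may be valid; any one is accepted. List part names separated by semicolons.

flange; shaft; base_plate; gear; bracket; pin; bearing; bushing; cap

1. flange@(2, 2, 0) [-z clear] — {flange}
2. shaft@(2, 1, 0) [-z clear] — {flange, shaft}
3. base_plate@(1, 1, 0) [-y clear] — {base_plate, flange, shaft}
4. gear@(0, 1, 0) [-x clear] — {base_plate, flange, gear, shaft}
5. bracket@(1, 2, 0) [+y clear] — {base_plate, bracket, flange, gear, shaft}
6. pin@(1, 2, 1) [-y clear] — {base_plate, bracket, flange, gear, pin, shaft}
7. bearing@(1, 2, 2) [+x clear] — {base_plate, bearing, bracket, flange, gear, pin, shaft}
8. bushing@(0, 0, 0) [-x clear] — {base_plate, bearing, bracket, bushing, flange, gear, pin, shaft}
9. cap@(2, 2, 2) [+x clear] — {base_plate, bearing, bracket, bushing, cap, flange, gear, pin, shaft}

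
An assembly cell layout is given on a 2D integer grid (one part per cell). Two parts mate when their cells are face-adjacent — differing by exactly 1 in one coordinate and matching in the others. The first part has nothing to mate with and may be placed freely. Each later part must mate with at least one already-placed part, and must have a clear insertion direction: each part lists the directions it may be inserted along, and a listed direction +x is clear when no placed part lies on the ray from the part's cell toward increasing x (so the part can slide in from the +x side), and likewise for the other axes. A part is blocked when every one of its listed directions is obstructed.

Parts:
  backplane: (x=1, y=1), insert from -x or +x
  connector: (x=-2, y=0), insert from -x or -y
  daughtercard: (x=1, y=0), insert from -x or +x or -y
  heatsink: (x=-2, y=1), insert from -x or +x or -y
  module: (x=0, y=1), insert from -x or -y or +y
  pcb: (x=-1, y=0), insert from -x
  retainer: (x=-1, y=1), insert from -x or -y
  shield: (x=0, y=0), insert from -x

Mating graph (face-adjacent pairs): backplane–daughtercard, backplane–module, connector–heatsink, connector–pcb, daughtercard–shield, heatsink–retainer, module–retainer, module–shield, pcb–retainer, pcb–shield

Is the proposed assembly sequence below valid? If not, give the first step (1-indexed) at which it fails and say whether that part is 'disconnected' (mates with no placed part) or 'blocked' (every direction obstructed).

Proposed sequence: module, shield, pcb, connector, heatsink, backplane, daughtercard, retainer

Invalid at step 8 (blocked)

1. module@(0, 1) [-x clear] — {module}
2. shield@(0, 0) [-x clear] — {module, shield}
3. pcb@(-1, 0) [-x clear] — {module, pcb, shield}
4. connector@(-2, 0) [-x clear] — {connector, module, pcb, shield}
5. heatsink@(-2, 1) [-x clear] — {connector, heatsink, module, pcb, shield}
6. backplane@(1, 1) [+x clear] — {backplane, connector, heatsink, module, pcb, shield}
7. daughtercard@(1, 0) [+x clear] — {backplane, connector, daughtercard, heatsink, module, pcb, shield}
8. retainer@(-1, 1) — -x/-y all obstructed ⇒ blocked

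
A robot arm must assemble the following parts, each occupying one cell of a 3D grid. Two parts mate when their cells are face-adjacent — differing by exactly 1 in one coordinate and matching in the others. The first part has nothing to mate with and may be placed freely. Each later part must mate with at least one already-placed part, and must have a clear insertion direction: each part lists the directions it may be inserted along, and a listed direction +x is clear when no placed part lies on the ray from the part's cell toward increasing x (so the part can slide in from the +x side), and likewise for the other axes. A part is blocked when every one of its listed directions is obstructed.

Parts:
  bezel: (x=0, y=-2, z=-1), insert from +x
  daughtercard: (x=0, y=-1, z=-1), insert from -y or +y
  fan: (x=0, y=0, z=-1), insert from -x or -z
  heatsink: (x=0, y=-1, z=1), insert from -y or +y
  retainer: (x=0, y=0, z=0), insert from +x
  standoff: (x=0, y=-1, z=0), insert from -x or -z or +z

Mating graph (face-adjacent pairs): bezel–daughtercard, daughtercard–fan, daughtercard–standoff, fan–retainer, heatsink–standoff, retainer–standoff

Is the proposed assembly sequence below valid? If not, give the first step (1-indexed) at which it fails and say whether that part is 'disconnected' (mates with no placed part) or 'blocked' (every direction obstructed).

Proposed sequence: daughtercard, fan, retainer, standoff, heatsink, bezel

1. daughtercard@(0, -1, -1) [-y clear] — {daughtercard}
2. fan@(0, 0, -1) [-x clear] — {daughtercard, fan}
3. retainer@(0, 0, 0) [+x clear] — {daughtercard, fan, retainer}
4. standoff@(0, -1, 0) [-x clear] — {daughtercard, fan, retainer, standoff}
5. heatsink@(0, -1, 1) [-y clear] — {daughtercard, fan, heatsink, retainer, standoff}
6. bezel@(0, -2, -1) [+x clear] — {bezel, daughtercard, fan, heatsink, retainer, standoff}

Valid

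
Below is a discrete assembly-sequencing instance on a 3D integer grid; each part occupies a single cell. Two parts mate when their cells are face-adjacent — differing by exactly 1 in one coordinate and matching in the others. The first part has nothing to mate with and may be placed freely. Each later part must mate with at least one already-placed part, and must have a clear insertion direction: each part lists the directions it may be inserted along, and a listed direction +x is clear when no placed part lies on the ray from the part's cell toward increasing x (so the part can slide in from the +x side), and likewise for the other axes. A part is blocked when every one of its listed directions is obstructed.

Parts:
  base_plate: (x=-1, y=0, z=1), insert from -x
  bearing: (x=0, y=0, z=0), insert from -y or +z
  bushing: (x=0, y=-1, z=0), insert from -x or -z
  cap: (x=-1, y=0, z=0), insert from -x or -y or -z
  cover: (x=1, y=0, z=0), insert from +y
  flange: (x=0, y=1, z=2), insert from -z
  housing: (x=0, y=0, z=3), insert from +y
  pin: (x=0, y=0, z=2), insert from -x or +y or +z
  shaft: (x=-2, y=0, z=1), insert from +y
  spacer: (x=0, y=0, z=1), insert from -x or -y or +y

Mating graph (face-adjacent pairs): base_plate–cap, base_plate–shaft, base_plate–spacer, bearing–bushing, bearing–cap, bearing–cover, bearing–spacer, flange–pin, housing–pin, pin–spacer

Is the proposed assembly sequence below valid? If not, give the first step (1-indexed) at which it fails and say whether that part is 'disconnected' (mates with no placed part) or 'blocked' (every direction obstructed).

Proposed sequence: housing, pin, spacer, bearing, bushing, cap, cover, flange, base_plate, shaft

1. housing@(0, 0, 3) [+y clear] — {housing}
2. pin@(0, 0, 2) [-x clear] — {housing, pin}
3. spacer@(0, 0, 1) [-x clear] — {housing, pin, spacer}
4. bearing@(0, 0, 0) [-y clear] — {bearing, housing, pin, spacer}
5. bushing@(0, -1, 0) [-x clear] — {bearing, bushing, housing, pin, spacer}
6. cap@(-1, 0, 0) [-x clear] — {bearing, bushing, cap, housing, pin, spacer}
7. cover@(1, 0, 0) [+y clear] — {bearing, bushing, cap, cover, housing, pin, spacer}
8. flange@(0, 1, 2) [-z clear] — {bearing, bushing, cap, cover, flange, housing, pin, spacer}
9. base_plate@(-1, 0, 1) [-x clear] — {base_plate, bearing, bushing, cap, cover, flange, housing, pin, spacer}
10. shaft@(-2, 0, 1) [+y clear] — {base_plate, bearing, bushing, cap, cover, flange, housing, pin, shaft, spacer}

Valid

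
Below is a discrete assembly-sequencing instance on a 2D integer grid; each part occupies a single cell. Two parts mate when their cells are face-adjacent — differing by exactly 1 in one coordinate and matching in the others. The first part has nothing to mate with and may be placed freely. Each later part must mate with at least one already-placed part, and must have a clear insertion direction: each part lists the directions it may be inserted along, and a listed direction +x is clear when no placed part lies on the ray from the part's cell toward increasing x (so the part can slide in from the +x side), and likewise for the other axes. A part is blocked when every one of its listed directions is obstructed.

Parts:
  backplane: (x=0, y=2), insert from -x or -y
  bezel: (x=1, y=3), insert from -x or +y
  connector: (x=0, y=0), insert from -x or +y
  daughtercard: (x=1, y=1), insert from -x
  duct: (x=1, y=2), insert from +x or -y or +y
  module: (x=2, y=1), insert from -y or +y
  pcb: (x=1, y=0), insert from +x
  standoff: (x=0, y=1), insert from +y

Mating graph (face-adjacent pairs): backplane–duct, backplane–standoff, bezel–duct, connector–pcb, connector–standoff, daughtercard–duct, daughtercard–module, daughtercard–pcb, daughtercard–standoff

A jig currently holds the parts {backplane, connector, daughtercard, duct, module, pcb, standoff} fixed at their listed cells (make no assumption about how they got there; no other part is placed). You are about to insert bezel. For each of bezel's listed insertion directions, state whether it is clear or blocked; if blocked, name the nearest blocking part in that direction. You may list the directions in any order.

-x: ray from bezel(1, 3) has no placed part ⇒ clear
+y: ray from bezel(1, 3) has no placed part ⇒ clear

+y: clear; -x: clear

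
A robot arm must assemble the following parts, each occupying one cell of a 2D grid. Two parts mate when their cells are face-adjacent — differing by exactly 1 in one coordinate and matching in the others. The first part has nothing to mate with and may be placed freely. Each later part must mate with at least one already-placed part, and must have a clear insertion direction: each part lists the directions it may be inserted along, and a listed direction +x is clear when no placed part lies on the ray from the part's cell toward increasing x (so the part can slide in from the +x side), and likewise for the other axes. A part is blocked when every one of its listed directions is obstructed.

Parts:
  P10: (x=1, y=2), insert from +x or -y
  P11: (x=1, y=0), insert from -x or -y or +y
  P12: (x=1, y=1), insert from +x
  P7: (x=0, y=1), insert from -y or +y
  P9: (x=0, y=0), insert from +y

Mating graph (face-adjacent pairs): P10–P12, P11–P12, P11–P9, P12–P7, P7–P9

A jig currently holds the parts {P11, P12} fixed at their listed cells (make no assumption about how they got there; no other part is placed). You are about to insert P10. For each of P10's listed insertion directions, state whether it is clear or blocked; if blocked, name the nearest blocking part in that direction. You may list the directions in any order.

+x: ray from P10(1, 2) has no placed part ⇒ clear
-y: nearest on ray is P12@(1, 1) ⇒ blocked

+x: clear; -y: blocked by P12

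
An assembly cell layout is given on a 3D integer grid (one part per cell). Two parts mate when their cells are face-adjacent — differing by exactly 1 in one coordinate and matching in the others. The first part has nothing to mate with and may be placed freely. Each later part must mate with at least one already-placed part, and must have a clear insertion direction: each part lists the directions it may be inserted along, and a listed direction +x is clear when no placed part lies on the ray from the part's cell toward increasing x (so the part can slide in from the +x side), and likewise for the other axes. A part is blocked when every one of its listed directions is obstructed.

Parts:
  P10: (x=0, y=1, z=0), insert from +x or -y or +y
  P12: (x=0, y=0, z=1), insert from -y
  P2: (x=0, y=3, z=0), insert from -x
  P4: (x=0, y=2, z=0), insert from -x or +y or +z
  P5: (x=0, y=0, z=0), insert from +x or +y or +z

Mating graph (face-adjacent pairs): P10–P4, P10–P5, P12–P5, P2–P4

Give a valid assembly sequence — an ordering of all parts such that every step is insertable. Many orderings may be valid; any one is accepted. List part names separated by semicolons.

1. P5@(0, 0, 0) [+x clear] — {P5}
2. P10@(0, 1, 0) [+x clear] — {P10, P5}
3. P4@(0, 2, 0) [-x clear] — {P10, P4, P5}
4. P12@(0, 0, 1) [-y clear] — {P10, P12, P4, P5}
5. P2@(0, 3, 0) [-x clear] — {P10, P12, P2, P4, P5}

P5; P10; P4; P12; P2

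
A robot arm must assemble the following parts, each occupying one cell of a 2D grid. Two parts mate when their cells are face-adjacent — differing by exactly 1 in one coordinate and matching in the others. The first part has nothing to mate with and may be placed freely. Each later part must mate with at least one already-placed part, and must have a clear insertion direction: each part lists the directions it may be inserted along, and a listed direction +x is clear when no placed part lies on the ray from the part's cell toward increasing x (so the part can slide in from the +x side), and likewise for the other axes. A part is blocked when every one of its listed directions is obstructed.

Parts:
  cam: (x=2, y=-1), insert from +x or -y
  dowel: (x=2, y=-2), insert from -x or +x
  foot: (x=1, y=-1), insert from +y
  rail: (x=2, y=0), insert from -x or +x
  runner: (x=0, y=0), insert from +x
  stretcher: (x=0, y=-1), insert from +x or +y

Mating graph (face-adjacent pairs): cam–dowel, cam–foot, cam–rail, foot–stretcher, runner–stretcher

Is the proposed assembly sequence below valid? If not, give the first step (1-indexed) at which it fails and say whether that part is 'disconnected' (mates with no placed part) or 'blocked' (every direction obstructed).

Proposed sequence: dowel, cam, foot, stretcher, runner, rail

1. dowel@(2, -2) [-x clear] — {dowel}
2. cam@(2, -1) [+x clear] — {cam, dowel}
3. foot@(1, -1) [+y clear] — {cam, dowel, foot}
4. stretcher@(0, -1) [+y clear] — {cam, dowel, foot, stretcher}
5. runner@(0, 0) [+x clear] — {cam, dowel, foot, runner, stretcher}
6. rail@(2, 0) [+x clear] — {cam, dowel, foot, rail, runner, stretcher}

Valid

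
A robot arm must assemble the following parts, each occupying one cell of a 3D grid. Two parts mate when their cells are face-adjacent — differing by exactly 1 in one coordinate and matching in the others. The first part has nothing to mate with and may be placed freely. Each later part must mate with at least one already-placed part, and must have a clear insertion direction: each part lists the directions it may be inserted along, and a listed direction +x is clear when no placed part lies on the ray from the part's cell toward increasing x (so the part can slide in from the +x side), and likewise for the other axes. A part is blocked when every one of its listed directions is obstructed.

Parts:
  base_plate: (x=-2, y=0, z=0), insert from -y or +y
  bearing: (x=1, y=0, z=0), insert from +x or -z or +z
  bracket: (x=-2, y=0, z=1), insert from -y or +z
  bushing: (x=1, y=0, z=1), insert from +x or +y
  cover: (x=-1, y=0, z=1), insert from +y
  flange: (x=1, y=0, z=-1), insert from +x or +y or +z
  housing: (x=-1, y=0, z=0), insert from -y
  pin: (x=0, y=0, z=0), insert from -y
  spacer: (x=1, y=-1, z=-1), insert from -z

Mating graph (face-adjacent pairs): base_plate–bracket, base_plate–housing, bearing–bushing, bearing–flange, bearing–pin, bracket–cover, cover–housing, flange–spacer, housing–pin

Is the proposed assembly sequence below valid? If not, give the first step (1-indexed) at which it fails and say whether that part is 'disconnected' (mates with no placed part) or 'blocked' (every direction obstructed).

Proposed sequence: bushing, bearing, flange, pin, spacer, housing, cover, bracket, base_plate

1. bushing@(1, 0, 1) [+x clear] — {bushing}
2. bearing@(1, 0, 0) [+x clear] — {bearing, bushing}
3. flange@(1, 0, -1) [+x clear] — {bearing, bushing, flange}
4. pin@(0, 0, 0) [-y clear] — {bearing, bushing, flange, pin}
5. spacer@(1, -1, -1) [-z clear] — {bearing, bushing, flange, pin, spacer}
6. housing@(-1, 0, 0) [-y clear] — {bearing, bushing, flange, housing, pin, spacer}
7. cover@(-1, 0, 1) [+y clear] — {bearing, bushing, cover, flange, housing, pin, spacer}
8. bracket@(-2, 0, 1) [-y clear] — {bearing, bracket, bushing, cover, flange, housing, pin, spacer}
9. base_plate@(-2, 0, 0) [-y clear] — {base_plate, bearing, bracket, bushing, cover, flange, housing, pin, spacer}

Valid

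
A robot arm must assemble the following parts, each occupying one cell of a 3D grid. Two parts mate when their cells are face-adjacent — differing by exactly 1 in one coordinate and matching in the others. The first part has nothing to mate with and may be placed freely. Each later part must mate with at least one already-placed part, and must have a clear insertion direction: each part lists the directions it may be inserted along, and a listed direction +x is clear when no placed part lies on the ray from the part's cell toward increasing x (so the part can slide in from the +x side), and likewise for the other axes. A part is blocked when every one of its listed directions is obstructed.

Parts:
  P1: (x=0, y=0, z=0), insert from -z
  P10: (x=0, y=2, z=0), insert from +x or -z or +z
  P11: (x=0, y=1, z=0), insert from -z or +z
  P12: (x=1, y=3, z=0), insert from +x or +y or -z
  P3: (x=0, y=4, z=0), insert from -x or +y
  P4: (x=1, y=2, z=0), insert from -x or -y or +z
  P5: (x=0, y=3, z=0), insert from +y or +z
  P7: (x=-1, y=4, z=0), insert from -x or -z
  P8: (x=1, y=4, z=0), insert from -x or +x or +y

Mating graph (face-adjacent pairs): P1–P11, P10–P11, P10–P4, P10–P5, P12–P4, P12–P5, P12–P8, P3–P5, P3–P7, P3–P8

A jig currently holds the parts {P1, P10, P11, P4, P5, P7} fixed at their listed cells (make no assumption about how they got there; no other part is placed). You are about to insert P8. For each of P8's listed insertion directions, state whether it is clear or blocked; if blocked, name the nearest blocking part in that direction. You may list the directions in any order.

-x: nearest on ray is P7@(-1, 4, 0) ⇒ blocked
+x: ray from P8(1, 4, 0) has no placed part ⇒ clear
+y: ray from P8(1, 4, 0) has no placed part ⇒ clear

+x: clear; +y: clear; -x: blocked by P7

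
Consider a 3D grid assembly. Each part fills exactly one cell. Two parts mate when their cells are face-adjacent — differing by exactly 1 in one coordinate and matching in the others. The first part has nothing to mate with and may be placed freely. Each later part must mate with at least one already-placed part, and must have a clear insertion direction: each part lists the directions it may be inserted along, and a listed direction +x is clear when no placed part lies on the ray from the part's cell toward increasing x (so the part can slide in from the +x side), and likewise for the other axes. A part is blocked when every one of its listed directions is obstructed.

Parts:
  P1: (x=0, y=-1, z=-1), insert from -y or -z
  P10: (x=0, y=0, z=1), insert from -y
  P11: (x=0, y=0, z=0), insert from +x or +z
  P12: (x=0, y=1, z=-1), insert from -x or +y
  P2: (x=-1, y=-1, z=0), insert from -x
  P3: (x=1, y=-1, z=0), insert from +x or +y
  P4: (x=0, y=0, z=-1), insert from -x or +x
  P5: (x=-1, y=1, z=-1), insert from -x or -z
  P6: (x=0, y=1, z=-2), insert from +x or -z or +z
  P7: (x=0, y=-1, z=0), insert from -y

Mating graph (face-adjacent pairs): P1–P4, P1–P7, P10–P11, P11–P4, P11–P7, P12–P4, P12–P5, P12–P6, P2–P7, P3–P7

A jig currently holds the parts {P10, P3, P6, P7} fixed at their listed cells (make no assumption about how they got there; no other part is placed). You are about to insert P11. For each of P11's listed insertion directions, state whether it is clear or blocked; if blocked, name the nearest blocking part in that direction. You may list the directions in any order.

+x: clear; +z: blocked by P10

+x: ray from P11(0, 0, 0) has no placed part ⇒ clear
+z: nearest on ray is P10@(0, 0, 1) ⇒ blocked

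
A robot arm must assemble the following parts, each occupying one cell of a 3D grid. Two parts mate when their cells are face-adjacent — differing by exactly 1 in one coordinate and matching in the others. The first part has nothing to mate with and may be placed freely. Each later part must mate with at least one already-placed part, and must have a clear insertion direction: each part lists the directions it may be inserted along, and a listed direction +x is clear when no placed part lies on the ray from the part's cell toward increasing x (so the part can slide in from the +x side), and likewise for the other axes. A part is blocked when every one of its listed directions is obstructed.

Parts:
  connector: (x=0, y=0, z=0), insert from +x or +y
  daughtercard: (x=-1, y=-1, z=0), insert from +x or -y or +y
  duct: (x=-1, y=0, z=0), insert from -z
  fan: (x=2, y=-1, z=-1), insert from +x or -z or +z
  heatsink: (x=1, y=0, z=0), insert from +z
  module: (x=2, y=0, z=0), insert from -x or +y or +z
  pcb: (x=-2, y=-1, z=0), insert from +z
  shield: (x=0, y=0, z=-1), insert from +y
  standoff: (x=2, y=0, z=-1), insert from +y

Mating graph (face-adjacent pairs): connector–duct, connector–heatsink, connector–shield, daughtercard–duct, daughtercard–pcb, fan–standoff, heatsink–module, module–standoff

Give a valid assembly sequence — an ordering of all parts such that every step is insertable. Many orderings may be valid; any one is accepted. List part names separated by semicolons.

1. pcb@(-2, -1, 0) [+z clear] — {pcb}
2. daughtercard@(-1, -1, 0) [+x clear] — {daughtercard, pcb}
3. duct@(-1, 0, 0) [-z clear] — {daughtercard, duct, pcb}
4. connector@(0, 0, 0) [+x clear] — {connector, daughtercard, duct, pcb}
5. heatsink@(1, 0, 0) [+z clear] — {connector, daughtercard, duct, heatsink, pcb}
6. module@(2, 0, 0) [+y clear] — {connector, daughtercard, duct, heatsink, module, pcb}
7. standoff@(2, 0, -1) [+y clear] — {connector, daughtercard, duct, heatsink, module, pcb, standoff}
8. fan@(2, -1, -1) [+x clear] — {connector, daughtercard, duct, fan, heatsink, module, pcb, standoff}
9. shield@(0, 0, -1) [+y clear] — {connector, daughtercard, duct, fan, heatsink, module, pcb, shield, standoff}

pcb; daughtercard; duct; connector; heatsink; module; standoff; fan; shield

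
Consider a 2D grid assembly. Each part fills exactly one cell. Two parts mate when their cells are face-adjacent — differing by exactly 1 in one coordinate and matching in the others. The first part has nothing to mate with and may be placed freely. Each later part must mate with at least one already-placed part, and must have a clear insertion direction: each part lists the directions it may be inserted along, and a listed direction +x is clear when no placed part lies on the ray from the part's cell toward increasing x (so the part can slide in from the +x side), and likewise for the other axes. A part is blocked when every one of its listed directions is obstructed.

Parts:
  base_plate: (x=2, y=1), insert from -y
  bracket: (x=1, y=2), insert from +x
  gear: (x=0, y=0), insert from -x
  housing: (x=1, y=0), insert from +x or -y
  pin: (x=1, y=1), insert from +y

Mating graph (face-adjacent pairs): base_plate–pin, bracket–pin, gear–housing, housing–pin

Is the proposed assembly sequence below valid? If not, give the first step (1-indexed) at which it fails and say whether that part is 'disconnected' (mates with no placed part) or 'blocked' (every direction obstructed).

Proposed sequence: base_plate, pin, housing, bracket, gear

Valid

1. base_plate@(2, 1) [-y clear] — {base_plate}
2. pin@(1, 1) [+y clear] — {base_plate, pin}
3. housing@(1, 0) [+x clear] — {base_plate, housing, pin}
4. bracket@(1, 2) [+x clear] — {base_plate, bracket, housing, pin}
5. gear@(0, 0) [-x clear] — {base_plate, bracket, gear, housing, pin}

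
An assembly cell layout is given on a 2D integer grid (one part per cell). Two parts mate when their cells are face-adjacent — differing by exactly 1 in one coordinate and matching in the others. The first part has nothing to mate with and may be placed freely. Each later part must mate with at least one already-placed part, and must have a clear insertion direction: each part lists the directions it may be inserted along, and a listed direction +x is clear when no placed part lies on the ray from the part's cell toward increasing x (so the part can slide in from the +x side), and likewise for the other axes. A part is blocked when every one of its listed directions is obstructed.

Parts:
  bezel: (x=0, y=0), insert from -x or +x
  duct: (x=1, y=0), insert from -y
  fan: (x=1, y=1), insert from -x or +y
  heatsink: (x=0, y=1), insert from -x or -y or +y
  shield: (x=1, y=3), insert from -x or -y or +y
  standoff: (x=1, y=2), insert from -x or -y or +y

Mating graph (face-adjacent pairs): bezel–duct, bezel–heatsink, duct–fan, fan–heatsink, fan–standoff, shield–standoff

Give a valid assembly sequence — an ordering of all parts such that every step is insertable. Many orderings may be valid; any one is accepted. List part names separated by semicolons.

standoff; shield; fan; duct; bezel; heatsink

1. standoff@(1, 2) [-x clear] — {standoff}
2. shield@(1, 3) [-x clear] — {shield, standoff}
3. fan@(1, 1) [-x clear] — {fan, shield, standoff}
4. duct@(1, 0) [-y clear] — {duct, fan, shield, standoff}
5. bezel@(0, 0) [-x clear] — {bezel, duct, fan, shield, standoff}
6. heatsink@(0, 1) [-x clear] — {bezel, duct, fan, heatsink, shield, standoff}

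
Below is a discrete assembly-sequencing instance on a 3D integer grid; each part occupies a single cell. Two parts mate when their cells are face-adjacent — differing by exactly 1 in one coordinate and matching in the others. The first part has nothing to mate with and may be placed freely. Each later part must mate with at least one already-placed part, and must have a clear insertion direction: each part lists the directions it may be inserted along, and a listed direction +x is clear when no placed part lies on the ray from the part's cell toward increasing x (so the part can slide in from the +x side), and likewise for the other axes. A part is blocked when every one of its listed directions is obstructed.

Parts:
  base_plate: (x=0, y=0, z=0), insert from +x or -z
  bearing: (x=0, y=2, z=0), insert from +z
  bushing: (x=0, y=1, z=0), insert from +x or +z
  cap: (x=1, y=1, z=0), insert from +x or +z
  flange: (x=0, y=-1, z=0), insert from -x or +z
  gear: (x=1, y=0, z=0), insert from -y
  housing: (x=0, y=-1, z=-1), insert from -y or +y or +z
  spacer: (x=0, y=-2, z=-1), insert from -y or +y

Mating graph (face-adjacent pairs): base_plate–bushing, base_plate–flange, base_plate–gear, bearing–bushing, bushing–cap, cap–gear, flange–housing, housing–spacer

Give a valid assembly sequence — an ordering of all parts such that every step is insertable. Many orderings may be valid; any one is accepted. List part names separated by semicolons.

1. spacer@(0, -2, -1) [-y clear] — {spacer}
2. housing@(0, -1, -1) [+y clear] — {housing, spacer}
3. flange@(0, -1, 0) [-x clear] — {flange, housing, spacer}
4. base_plate@(0, 0, 0) [+x clear] — {base_plate, flange, housing, spacer}
5. bushing@(0, 1, 0) [+x clear] — {base_plate, bushing, flange, housing, spacer}
6. bearing@(0, 2, 0) [+z clear] — {base_plate, bearing, bushing, flange, housing, spacer}
7. cap@(1, 1, 0) [+x clear] — {base_plate, bearing, bushing, cap, flange, housing, spacer}
8. gear@(1, 0, 0) [-y clear] — {base_plate, bearing, bushing, cap, flange, gear, housing, spacer}

spacer; housing; flange; base_plate; bushing; bearing; cap; gear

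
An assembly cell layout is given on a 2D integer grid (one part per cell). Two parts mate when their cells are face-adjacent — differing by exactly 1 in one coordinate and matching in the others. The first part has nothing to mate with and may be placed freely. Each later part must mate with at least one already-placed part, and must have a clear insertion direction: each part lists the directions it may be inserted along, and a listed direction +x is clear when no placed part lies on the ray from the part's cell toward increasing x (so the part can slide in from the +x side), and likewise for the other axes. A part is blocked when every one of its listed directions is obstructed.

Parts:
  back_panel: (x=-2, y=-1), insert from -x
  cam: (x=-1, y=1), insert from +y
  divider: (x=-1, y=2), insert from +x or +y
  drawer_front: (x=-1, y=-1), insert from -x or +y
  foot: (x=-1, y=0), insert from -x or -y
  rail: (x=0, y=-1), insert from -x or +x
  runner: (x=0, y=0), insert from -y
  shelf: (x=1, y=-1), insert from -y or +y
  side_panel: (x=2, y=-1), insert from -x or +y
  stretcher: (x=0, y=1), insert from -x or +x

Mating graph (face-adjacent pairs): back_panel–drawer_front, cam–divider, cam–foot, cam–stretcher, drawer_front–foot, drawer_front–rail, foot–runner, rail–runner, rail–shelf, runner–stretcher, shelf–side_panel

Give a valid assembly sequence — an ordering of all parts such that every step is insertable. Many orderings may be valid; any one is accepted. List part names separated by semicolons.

runner; rail; shelf; drawer_front; side_panel; stretcher; cam; divider; foot; back_panel

1. runner@(0, 0) [-y clear] — {runner}
2. rail@(0, -1) [-x clear] — {rail, runner}
3. shelf@(1, -1) [-y clear] — {rail, runner, shelf}
4. drawer_front@(-1, -1) [-x clear] — {drawer_front, rail, runner, shelf}
5. side_panel@(2, -1) [+y clear] — {drawer_front, rail, runner, shelf, side_panel}
6. stretcher@(0, 1) [-x clear] — {drawer_front, rail, runner, shelf, side_panel, stretcher}
7. cam@(-1, 1) [+y clear] — {cam, drawer_front, rail, runner, shelf, side_panel, stretcher}
8. divider@(-1, 2) [+x clear] — {cam, divider, drawer_front, rail, runner, shelf, side_panel, stretcher}
9. foot@(-1, 0) [-x clear] — {cam, divider, drawer_front, foot, rail, runner, shelf, side_panel, stretcher}
10. back_panel@(-2, -1) [-x clear] — {back_panel, cam, divider, drawer_front, foot, rail, runner, shelf, side_panel, stretcher}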